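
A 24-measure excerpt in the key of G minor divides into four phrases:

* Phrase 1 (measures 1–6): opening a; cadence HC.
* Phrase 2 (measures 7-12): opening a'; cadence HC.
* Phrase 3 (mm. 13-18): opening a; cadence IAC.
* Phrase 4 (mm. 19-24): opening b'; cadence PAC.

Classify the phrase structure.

Four phrases in two halves: the first half (bars 1–12) ends with a half cadence, the second (bars 13–24) with a perfect authentic cadence — a large antecedent–consequent pair, i.e. a double period.
Phrase 3 begins with the same material as phrase 1, making it parallel.

parallel double period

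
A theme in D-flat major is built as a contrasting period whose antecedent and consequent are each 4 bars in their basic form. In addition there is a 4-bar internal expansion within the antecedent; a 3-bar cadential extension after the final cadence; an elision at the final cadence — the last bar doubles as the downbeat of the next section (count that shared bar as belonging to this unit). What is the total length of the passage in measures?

15 measures

Basic contrasting period: 4 + 4 = 8 bars.
8 (basic form) + 4 (internal expansion) + 3 (cadential extension) = 15.
The elision shares a bar with the next section but does not change this unit's count.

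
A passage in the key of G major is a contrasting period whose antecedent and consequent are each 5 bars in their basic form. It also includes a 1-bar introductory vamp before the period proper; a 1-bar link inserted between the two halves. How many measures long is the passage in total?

12 measures

Basic contrasting period: 5 + 5 = 10 bars.
10 (basic form) + 1 (introduction) + 1 (link) = 12.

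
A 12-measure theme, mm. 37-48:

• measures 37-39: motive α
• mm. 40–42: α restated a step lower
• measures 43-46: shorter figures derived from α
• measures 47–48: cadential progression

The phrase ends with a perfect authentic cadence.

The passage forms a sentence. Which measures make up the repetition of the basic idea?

The presentation of a sentence is the basic idea (measures 37–39) plus its repetition (bars 40-42); the repetition of the basic idea is therefore bars 40–42.

measures 40–42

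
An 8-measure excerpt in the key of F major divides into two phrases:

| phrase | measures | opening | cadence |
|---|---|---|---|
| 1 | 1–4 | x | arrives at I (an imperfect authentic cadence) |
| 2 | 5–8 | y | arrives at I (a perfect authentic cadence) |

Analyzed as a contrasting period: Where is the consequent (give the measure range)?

measures 5–8

The antecedent is the phrase ending with the weaker cadence (imperfect authentic cadence, phrase 1) and the consequent the one ending more conclusively (perfect authentic cadence, phrase 2); the consequent is bars 5–8.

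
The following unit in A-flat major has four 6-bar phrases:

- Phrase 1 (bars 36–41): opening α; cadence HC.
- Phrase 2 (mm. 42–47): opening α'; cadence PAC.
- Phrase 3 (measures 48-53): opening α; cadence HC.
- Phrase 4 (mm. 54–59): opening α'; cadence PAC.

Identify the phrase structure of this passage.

repeated period

The cadence pattern HC–PAC–HC–PAC is weak–strong twice, and phrases 3–4 restate phrases 1–2: a period heard twice, not a double period (which would end weakly at phrase 2).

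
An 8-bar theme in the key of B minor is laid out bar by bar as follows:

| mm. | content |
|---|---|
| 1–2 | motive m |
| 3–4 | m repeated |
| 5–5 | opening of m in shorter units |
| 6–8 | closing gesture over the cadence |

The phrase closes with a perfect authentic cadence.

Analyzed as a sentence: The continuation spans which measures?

measures 5–8

After the presentation (mm. 1–4), the continuation covers the fragmentation through the cadence: bars 5-8.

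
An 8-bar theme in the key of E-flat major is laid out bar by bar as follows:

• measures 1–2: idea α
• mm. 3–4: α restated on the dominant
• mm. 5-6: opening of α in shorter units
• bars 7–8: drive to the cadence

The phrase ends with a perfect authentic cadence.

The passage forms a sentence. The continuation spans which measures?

After the presentation (mm. 1–4), the continuation covers the fragmentation through the cadence: measures 5–8.

measures 5–8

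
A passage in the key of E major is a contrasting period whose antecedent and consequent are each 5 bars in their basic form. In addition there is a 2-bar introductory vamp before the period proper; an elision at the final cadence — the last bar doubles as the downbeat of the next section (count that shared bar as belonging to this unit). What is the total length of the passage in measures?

Basic contrasting period: 5 + 5 = 10 bars.
10 (basic form) + 2 (introduction) = 12.
The elision shares a bar with the next section but does not change this unit's count.

12 measures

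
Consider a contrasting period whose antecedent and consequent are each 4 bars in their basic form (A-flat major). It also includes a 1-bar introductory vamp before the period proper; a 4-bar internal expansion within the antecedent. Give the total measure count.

13 measures

Basic contrasting period: 4 + 4 = 8 bars.
8 (basic form) + 1 (introduction) + 4 (internal expansion) = 13.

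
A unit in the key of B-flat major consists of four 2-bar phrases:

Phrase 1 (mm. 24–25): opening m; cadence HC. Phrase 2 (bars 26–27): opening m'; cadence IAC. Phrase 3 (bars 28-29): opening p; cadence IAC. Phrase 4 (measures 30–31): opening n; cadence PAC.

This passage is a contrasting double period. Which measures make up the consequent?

measures 28–31

In a double period the four phrases pair into a large antecedent (phrases 1–2, ending imperfect authentic cadence) and a large consequent (phrases 3–4, ending perfect authentic cadence). The consequent spans mm. 28–31.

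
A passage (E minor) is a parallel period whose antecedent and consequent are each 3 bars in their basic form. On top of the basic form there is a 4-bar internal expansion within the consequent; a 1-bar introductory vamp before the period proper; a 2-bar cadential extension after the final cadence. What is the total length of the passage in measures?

13 measures

Basic parallel period: 3 + 3 = 6 bars.
6 (basic form) + 4 (internal expansion) + 1 (introduction) + 2 (cadential extension) = 13.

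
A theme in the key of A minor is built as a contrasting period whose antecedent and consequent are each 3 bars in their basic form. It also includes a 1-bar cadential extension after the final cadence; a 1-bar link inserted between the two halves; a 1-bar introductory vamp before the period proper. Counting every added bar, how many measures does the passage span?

9 measures

Basic contrasting period: 3 + 3 = 6 bars.
6 (basic form) + 1 (cadential extension) + 1 (link) + 1 (introduction) = 9.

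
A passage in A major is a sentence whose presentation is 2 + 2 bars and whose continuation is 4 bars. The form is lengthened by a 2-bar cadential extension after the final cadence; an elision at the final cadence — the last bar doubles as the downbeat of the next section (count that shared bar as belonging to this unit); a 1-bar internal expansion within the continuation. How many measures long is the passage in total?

Basic sentence: 2 + 2 + 4 = 8 bars.
8 (basic form) + 2 (cadential extension) + 1 (internal expansion) = 11.
The elision shares a bar with the next section but does not change this unit's count.

11 measures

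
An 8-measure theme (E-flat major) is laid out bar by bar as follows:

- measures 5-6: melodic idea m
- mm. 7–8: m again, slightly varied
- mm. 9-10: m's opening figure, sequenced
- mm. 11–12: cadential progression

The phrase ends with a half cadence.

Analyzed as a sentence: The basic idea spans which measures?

measures 5–6

The presentation of a sentence is the basic idea (measures 5–6) plus its repetition (mm. 7–8); the basic idea is therefore bars 5–6.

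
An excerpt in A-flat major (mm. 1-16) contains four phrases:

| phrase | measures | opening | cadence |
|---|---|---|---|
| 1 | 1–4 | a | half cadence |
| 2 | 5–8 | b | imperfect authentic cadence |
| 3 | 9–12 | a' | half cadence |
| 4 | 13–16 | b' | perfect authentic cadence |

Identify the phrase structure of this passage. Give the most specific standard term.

parallel double period

Four phrases in two halves: the first half (bars 1-8) ends with an imperfect authentic cadence, the second (mm. 9-16) with a perfect authentic cadence — a large antecedent–consequent pair, i.e. a double period.
Phrase 3 begins with the same material as phrase 1, making it parallel.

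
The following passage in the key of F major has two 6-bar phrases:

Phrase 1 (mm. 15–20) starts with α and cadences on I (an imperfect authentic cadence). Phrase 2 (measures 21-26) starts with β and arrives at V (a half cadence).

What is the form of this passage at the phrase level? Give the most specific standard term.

phrase group

The second phrase closes with a half cadence, which is not stronger than the first phrase's imperfect authentic cadence; without a weak→strong cadential pair there is no antecedent–consequent relationship, so this is a phrase group rather than a period.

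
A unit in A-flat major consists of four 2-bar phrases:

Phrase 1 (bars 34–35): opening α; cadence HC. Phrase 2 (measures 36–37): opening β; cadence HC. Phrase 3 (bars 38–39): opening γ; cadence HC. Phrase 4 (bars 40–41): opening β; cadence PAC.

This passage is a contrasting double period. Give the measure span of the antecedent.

measures 34–37

In a double period the four phrases pair into a large antecedent (phrases 1–2, ending half cadence) and a large consequent (phrases 3–4, ending perfect authentic cadence). The antecedent spans bars 34–37.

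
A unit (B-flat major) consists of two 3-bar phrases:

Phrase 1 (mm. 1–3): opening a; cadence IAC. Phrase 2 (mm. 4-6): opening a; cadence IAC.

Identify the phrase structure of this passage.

Both phrases have the same opening (a) and the same cadence (imperfect authentic cadence): the second is a restatement, not a consequent, so this is a repeated phrase rather than a period.

repeated phrase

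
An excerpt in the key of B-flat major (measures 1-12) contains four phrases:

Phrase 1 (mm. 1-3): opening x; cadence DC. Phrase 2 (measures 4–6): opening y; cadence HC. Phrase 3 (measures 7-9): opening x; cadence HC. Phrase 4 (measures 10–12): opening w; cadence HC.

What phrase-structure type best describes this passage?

Phrase 4 ends with a half cadence, no stronger than phrase 2's half cadence, so the four phrases do not form a double period; nor do phrases 3–4 duplicate 1–2, so it is not a repeated period. With no phrase reaching a conclusive cadence, the passage is a phrase group.

phrase group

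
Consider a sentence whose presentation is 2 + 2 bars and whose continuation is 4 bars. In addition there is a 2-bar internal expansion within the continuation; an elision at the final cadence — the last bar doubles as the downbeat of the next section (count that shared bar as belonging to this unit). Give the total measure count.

Basic sentence: 2 + 2 + 4 = 8 bars.
8 (basic form) + 2 (internal expansion) = 10.
The elision shares a bar with the next section but does not change this unit's count.

10 measures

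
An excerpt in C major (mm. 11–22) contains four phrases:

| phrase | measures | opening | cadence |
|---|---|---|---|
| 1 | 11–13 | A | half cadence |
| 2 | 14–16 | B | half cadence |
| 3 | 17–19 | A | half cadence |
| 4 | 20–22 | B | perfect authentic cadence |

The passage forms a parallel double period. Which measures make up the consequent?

In a double period the first pair of phrases (ending half cadence) is the large antecedent and the second pair (ending perfect authentic cadence) is the large consequent; the consequent is measures 17–22.

measures 17–22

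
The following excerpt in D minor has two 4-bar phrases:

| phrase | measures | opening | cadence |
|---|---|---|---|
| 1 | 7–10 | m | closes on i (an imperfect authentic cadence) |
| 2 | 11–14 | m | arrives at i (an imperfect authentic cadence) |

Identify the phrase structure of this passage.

Both phrases have the same opening (m) and the same cadence (imperfect authentic cadence): the second is a restatement, not a consequent, so this is a repeated phrase rather than a period.

repeated phrase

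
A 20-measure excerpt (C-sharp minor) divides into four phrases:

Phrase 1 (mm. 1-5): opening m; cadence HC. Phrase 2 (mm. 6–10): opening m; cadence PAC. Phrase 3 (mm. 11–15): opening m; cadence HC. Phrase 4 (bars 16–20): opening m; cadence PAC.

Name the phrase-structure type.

repeated period

The cadence pattern HC–PAC–HC–PAC is weak–strong twice, and phrases 3–4 restate phrases 1–2: a period heard twice, not a double period (which would end weakly at phrase 2).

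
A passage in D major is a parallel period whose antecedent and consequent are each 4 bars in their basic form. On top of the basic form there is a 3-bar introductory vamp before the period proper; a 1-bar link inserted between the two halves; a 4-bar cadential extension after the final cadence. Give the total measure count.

16 measures

Basic parallel period: 4 + 4 = 8 bars.
8 (basic form) + 3 (introduction) + 1 (link) + 4 (cadential extension) = 16.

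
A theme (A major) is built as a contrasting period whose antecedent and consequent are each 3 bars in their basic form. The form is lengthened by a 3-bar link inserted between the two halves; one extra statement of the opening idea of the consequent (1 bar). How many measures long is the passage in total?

Basic contrasting period: 3 + 3 = 6 bars.
6 (basic form) + 3 (link) + 1 (extra statement) = 10.

10 measures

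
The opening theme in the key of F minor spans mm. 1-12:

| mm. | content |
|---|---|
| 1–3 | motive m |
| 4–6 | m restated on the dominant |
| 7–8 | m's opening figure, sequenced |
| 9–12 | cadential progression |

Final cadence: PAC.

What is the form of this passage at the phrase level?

Basic idea (bars 1–3) + its repetition (measures 4-6) form the presentation; fragmentation and cadence (bars 7–12) form the continuation — the 12-bar whole is a sentence.

sentence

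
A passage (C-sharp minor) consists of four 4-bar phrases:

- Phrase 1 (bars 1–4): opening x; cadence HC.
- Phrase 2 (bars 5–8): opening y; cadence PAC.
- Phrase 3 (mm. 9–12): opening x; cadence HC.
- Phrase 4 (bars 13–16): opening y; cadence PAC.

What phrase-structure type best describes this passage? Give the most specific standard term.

The cadence pattern HC–PAC–HC–PAC is weak–strong twice, and phrases 3–4 restate phrases 1–2: a period heard twice, not a double period (which would end weakly at phrase 2).

repeated period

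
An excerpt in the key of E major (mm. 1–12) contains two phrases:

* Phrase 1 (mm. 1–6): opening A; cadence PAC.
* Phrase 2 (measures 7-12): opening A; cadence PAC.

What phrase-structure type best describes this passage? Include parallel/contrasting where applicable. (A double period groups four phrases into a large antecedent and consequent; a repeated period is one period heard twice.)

Both phrases have the same opening (A) and the same cadence (perfect authentic cadence): the second is a restatement, not a consequent, so this is a repeated phrase rather than a period.

repeated phrase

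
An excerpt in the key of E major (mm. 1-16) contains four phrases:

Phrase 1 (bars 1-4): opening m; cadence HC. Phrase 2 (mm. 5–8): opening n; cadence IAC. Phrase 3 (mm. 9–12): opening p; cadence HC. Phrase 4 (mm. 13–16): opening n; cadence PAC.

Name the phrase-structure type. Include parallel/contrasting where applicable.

contrasting double period

Four phrases in two halves: the first half (mm. 1–8) ends with an imperfect authentic cadence, the second (bars 9–16) with a perfect authentic cadence — a large antecedent–consequent pair, i.e. a double period.
Phrase 3 begins with different material from phrase 1, making it contrasting.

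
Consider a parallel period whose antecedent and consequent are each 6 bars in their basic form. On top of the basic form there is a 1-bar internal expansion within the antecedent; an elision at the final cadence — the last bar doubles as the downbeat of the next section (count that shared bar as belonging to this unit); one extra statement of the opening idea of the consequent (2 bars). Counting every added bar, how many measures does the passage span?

15 measures

Basic parallel period: 6 + 6 = 12 bars.
12 (basic form) + 1 (internal expansion) + 2 (extra statement) = 15.
The elision shares a bar with the next section but does not change this unit's count.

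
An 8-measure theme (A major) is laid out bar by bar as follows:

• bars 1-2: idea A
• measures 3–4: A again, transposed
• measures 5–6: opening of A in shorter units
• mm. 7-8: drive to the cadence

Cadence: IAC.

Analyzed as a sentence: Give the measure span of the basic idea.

measures 1–2

The presentation of a sentence is the basic idea (bars 1–2) plus its repetition (mm. 3–4); the basic idea is therefore bars 1–2.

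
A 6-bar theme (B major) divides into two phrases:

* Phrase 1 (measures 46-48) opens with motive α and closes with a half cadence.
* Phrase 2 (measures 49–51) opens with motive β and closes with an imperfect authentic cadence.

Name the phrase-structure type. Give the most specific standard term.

Phrase 1 ends with a half cadence (weaker) and phrase 2 with an imperfect authentic cadence (stronger): antecedent + consequent = a period.
The two phrases open with different material (α / β), so the period is contrasting.

contrasting period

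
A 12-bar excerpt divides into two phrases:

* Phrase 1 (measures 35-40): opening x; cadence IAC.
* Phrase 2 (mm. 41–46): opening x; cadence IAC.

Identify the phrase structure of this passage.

Both phrases have the same opening (x) and the same cadence (imperfect authentic cadence): the second is a restatement, not a consequent, so this is a repeated phrase rather than a period.

repeated phrase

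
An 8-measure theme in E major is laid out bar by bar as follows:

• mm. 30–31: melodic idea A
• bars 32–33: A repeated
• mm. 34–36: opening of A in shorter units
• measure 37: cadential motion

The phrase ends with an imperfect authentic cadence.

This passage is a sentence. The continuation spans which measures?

measures 34–37

After the presentation (bars 30-33), the continuation covers the fragmentation through the cadence: mm. 34–37.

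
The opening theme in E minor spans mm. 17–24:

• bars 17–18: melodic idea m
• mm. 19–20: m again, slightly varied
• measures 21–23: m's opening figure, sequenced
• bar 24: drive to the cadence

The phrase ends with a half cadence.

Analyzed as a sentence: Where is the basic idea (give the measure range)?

The presentation of a sentence is the basic idea (bars 17–18) plus its repetition (measures 19–20); the basic idea is therefore bars 17–18.

measures 17–18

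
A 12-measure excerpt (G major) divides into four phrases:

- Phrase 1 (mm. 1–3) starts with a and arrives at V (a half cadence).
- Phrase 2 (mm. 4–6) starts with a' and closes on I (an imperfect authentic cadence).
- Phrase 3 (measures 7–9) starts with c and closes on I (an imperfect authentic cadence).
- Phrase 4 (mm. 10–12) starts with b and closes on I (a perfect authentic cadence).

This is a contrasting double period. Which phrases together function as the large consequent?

phrases 3 and 4

In a double period the first pair of phrases (ending imperfect authentic cadence) is the large antecedent and the second pair (ending perfect authentic cadence) is the large consequent; the consequent is phrases 3 and 4.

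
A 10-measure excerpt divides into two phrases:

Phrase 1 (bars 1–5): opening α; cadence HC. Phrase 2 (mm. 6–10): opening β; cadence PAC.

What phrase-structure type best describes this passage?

Phrase 1 ends with a half cadence (weaker) and phrase 2 with a perfect authentic cadence (stronger): antecedent + consequent = a period.
The two phrases open with different material (α / β), so the period is contrasting.

contrasting period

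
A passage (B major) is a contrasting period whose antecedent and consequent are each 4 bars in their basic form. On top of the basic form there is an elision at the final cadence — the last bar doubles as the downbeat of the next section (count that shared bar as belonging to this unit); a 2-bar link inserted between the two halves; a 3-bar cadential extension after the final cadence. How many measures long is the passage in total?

Basic contrasting period: 4 + 4 = 8 bars.
8 (basic form) + 2 (link) + 3 (cadential extension) = 13.
The elision shares a bar with the next section but does not change this unit's count.

13 measures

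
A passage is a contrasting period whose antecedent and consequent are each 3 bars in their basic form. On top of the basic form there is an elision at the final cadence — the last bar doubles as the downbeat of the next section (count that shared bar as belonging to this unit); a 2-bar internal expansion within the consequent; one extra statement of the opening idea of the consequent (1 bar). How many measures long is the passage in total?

9 measures

Basic contrasting period: 3 + 3 = 6 bars.
6 (basic form) + 2 (internal expansion) + 1 (extra statement) = 9.
The elision shares a bar with the next section but does not change this unit's count.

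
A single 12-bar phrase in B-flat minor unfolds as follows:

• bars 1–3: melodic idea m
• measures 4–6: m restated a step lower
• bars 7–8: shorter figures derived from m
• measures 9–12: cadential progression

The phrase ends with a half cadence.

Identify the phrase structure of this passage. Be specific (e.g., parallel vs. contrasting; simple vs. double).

sentence

Basic idea (mm. 1–3) + its repetition (bars 4–6) form the presentation; fragmentation and cadence (mm. 7-12) form the continuation — the 12-bar whole is a sentence.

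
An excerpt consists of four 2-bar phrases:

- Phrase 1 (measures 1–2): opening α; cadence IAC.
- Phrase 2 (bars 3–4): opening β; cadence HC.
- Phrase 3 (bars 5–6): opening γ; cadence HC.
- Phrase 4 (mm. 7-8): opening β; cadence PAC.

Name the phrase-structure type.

contrasting double period

Four phrases in two halves: the first half (mm. 1–4) ends with a half cadence, the second (mm. 5-8) with a perfect authentic cadence — a large antecedent–consequent pair, i.e. a double period.
Phrase 3 begins with different material from phrase 1, making it contrasting.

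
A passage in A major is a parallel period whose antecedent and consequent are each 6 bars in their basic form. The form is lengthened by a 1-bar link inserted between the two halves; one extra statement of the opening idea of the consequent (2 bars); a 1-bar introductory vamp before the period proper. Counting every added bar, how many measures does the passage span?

16 measures

Basic parallel period: 6 + 6 = 12 bars.
12 (basic form) + 1 (link) + 2 (extra statement) + 1 (introduction) = 16.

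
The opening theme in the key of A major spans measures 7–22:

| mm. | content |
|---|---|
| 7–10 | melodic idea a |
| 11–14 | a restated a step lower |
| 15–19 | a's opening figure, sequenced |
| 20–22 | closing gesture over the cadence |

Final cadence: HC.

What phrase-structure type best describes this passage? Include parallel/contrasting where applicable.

sentence

Basic idea (measures 7–10) + its repetition (mm. 11-14) form the presentation; fragmentation and cadence (mm. 15–22) form the continuation — the 16-bar whole is a sentence.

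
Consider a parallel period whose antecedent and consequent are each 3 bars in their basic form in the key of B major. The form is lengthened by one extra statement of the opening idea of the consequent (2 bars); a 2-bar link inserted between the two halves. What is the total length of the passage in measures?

Basic parallel period: 3 + 3 = 6 bars.
6 (basic form) + 2 (extra statement) + 2 (link) = 10.

10 measures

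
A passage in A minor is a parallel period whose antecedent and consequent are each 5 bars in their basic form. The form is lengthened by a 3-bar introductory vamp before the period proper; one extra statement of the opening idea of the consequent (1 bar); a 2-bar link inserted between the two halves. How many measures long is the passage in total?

Basic parallel period: 5 + 5 = 10 bars.
10 (basic form) + 3 (introduction) + 1 (extra statement) + 2 (link) = 16.

16 measures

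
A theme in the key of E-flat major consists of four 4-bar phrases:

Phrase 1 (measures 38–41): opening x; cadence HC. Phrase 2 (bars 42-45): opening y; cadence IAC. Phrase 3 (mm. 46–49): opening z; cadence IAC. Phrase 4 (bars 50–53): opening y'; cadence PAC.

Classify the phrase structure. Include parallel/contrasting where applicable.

contrasting double period

Four phrases in two halves: the first half (mm. 38–45) ends with an imperfect authentic cadence, the second (bars 46-53) with a perfect authentic cadence — a large antecedent–consequent pair, i.e. a double period.
Phrase 3 begins with different material from phrase 1, making it contrasting.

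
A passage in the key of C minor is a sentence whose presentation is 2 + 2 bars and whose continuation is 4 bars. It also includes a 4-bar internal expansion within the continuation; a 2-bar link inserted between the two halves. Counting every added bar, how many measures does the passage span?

14 measures

Basic sentence: 2 + 2 + 4 = 8 bars.
8 (basic form) + 4 (internal expansion) + 2 (link) = 14.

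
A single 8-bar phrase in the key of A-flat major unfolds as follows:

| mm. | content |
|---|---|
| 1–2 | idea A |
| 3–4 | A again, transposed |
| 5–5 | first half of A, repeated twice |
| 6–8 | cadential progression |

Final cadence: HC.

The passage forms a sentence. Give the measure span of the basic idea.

The presentation of a sentence is the basic idea (mm. 1–2) plus its repetition (mm. 3–4); the basic idea is therefore measures 1–2.

measures 1–2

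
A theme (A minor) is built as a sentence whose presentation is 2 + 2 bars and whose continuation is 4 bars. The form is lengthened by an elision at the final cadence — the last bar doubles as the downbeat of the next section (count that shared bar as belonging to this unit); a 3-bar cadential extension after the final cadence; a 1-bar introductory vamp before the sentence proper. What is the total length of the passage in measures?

12 measures

Basic sentence: 2 + 2 + 4 = 8 bars.
8 (basic form) + 3 (cadential extension) + 1 (introduction) = 12.
The elision shares a bar with the next section but does not change this unit's count.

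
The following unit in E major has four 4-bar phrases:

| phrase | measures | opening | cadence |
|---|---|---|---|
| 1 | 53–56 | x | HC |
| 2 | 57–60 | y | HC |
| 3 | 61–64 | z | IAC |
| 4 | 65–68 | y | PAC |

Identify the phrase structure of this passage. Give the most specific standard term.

contrasting double period

Four phrases in two halves: the first half (mm. 53-60) ends with a half cadence, the second (mm. 61–68) with a perfect authentic cadence — a large antecedent–consequent pair, i.e. a double period.
Phrase 3 begins with different material from phrase 1, making it contrasting.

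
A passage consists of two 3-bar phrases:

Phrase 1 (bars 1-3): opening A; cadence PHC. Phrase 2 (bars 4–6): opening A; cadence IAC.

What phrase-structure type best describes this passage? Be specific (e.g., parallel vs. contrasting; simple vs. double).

Phrase 1 ends with a Phrygian half cadence (weaker) and phrase 2 with an imperfect authentic cadence (stronger): antecedent + consequent = a period.
The two phrases open with the same material (A / A), so the period is parallel.

parallel period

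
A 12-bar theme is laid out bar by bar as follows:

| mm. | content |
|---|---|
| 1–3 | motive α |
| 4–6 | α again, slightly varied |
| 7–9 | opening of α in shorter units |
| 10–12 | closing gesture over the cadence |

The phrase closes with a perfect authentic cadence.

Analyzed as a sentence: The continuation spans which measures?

After the presentation (bars 1-6), the continuation covers the fragmentation through the cadence: bars 7–12.

measures 7–12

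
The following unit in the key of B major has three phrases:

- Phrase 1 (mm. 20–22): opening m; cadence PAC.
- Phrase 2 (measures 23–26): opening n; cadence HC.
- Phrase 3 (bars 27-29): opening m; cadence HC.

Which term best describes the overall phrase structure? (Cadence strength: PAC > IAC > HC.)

The final phrase closes with a half cadence, which is not stronger than the preceding half cadence; the 3 phrases lack an overall antecedent–consequent design and so form a phrase group.

phrase group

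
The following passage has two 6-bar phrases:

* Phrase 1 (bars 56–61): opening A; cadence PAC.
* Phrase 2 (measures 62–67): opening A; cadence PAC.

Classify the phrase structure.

Both phrases have the same opening (A) and the same cadence (perfect authentic cadence): the second is a restatement, not a consequent, so this is a repeated phrase rather than a period.

repeated phrase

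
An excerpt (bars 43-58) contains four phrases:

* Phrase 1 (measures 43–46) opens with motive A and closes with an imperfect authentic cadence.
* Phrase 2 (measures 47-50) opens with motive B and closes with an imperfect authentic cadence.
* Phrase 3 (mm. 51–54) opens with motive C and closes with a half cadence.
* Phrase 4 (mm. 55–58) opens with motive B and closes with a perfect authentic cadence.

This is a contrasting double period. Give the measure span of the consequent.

In a double period the first pair of phrases (ending imperfect authentic cadence) is the large antecedent and the second pair (ending perfect authentic cadence) is the large consequent; the consequent is measures 51–58.

measures 51–58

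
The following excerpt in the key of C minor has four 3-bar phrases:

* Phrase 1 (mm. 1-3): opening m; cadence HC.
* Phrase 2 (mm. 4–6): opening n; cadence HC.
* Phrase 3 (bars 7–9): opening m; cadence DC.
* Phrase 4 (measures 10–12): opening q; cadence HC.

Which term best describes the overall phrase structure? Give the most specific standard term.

phrase group

Phrase 4 ends with a half cadence, no stronger than phrase 2's half cadence, so the four phrases do not form a double period; nor do phrases 3–4 duplicate 1–2, so it is not a repeated period. With no phrase reaching a conclusive cadence, the passage is a phrase group.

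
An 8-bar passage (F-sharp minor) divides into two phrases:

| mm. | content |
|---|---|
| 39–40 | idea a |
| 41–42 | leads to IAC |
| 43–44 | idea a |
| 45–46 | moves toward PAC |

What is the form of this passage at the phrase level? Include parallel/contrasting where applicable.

parallel period

Phrase 1 ends with an imperfect authentic cadence (weaker) and phrase 2 with a perfect authentic cadence (stronger): antecedent + consequent = a period.
The two phrases open with the same material (a / a), so the period is parallel.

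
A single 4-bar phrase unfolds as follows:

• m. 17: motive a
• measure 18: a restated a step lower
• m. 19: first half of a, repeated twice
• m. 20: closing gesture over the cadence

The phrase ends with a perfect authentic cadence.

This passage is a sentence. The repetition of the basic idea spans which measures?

measures 18–18

The presentation of a sentence is the basic idea (bar 17) plus its repetition (measure 18); the repetition of the basic idea is therefore bar 18.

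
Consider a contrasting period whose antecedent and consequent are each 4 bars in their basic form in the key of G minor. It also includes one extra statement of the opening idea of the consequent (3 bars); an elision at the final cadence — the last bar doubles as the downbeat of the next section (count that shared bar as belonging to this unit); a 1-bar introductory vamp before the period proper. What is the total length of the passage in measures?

12 measures

Basic contrasting period: 4 + 4 = 8 bars.
8 (basic form) + 3 (extra statement) + 1 (introduction) = 12.
The elision shares a bar with the next section but does not change this unit's count.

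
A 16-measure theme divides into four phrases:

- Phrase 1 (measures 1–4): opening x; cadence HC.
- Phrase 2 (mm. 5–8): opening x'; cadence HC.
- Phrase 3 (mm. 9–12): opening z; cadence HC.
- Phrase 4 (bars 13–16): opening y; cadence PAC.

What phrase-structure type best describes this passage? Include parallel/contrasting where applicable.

Four phrases in two halves: the first half (mm. 1-8) ends with a half cadence, the second (bars 9-16) with a perfect authentic cadence — a large antecedent–consequent pair, i.e. a double period.
Phrase 3 begins with different material from phrase 1, making it contrasting.

contrasting double period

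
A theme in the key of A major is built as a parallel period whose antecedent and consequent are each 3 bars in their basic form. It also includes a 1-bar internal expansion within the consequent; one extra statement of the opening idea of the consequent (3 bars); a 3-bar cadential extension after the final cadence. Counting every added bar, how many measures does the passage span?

Basic parallel period: 3 + 3 = 6 bars.
6 (basic form) + 1 (internal expansion) + 3 (extra statement) + 3 (cadential extension) = 13.

13 measures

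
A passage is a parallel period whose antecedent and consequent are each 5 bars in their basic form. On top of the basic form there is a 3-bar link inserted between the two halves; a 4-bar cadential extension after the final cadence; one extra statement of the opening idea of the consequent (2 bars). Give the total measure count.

19 measures

Basic parallel period: 5 + 5 = 10 bars.
10 (basic form) + 3 (link) + 4 (cadential extension) + 2 (extra statement) = 19.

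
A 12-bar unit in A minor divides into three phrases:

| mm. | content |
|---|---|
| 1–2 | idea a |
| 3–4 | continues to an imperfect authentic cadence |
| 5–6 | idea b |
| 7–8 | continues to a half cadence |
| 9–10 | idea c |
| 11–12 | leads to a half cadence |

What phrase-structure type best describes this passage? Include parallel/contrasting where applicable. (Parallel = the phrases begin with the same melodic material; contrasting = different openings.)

The final phrase closes with a half cadence, which is not stronger than the preceding half cadence; the 3 phrases lack an overall antecedent–consequent design and so form a phrase group.

phrase group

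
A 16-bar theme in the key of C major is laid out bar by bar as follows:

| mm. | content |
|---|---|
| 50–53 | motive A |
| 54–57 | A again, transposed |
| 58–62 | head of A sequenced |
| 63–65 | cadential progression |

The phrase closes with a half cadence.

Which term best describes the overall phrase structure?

sentence

Basic idea (mm. 50-53) + its repetition (measures 54–57) form the presentation; fragmentation and cadence (measures 58–65) form the continuation — the 16-bar whole is a sentence.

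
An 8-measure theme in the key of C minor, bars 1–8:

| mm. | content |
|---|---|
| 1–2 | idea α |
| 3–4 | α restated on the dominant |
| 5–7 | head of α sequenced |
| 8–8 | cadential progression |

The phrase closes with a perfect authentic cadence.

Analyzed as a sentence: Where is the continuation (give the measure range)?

After the presentation (mm. 1-4), the continuation covers the fragmentation through the cadence: measures 5-8.

measures 5–8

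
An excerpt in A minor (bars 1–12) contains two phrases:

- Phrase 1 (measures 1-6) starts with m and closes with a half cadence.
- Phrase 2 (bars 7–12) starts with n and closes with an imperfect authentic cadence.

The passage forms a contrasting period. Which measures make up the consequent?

measures 7–12

The phrase ending with the weaker cadence (half cadence) is the antecedent; the one ending more conclusively (imperfect authentic cadence) is the consequent. The consequent is measures 7–12.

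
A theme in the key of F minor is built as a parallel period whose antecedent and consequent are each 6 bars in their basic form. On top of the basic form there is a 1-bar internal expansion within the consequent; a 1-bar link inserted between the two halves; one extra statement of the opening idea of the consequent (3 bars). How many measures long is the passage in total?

17 measures

Basic parallel period: 6 + 6 = 12 bars.
12 (basic form) + 1 (internal expansion) + 1 (link) + 3 (extra statement) = 17.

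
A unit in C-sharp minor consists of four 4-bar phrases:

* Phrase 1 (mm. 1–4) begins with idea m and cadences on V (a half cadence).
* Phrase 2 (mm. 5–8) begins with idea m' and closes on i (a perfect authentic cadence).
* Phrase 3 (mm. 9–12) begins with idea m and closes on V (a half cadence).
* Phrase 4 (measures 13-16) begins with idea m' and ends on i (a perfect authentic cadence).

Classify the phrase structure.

The cadence pattern HC–PAC–HC–PAC is weak–strong twice, and phrases 3–4 restate phrases 1–2: a period heard twice, not a double period (which would end weakly at phrase 2).

repeated period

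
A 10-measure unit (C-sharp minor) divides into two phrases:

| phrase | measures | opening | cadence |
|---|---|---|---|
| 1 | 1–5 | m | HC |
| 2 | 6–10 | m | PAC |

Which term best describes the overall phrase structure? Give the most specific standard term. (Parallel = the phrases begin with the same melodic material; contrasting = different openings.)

parallel period

Phrase 1 ends with a half cadence (weaker) and phrase 2 with a perfect authentic cadence (stronger): antecedent + consequent = a period.
The two phrases open with the same material (m / m), so the period is parallel.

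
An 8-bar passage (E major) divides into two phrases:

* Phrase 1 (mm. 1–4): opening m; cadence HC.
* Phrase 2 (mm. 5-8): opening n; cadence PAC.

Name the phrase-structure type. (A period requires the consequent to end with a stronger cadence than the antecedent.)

contrasting period

Phrase 1 ends with a half cadence (weaker) and phrase 2 with a perfect authentic cadence (stronger): antecedent + consequent = a period.
The two phrases open with different material (m / n), so the period is contrasting.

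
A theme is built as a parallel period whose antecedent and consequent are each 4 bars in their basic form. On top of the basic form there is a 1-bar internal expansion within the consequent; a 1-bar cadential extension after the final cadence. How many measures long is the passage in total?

Basic parallel period: 4 + 4 = 8 bars.
8 (basic form) + 1 (internal expansion) + 1 (cadential extension) = 10.

10 measures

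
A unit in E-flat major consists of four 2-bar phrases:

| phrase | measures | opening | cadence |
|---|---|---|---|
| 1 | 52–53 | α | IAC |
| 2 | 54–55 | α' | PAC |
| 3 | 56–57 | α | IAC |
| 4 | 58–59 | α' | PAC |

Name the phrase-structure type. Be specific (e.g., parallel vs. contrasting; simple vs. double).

repeated period

The cadence pattern IAC–PAC–IAC–PAC is weak–strong twice, and phrases 3–4 restate phrases 1–2: a period heard twice, not a double period (which would end weakly at phrase 2).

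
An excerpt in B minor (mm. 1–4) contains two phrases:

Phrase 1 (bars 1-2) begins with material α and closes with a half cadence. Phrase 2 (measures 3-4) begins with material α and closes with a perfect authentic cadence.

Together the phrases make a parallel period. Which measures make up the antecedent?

measures 1–2

The phrase ending with the weaker cadence (half cadence) is the antecedent; the one ending more conclusively (perfect authentic cadence) is the consequent. The antecedent is measures 1–2.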